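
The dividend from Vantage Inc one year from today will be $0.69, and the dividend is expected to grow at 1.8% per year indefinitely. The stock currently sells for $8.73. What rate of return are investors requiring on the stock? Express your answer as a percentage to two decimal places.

P = D₁/(r − g) ⇒ r = D₁/P + g = $0.6900/$8.73 + 0.018 = 0.079038 + 0.018 = 0.097038

9.70%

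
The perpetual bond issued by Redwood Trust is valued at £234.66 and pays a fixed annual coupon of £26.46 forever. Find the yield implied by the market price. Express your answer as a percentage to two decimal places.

11.28%

P = C/r ⇒ r = C/P = £26.46/£234.66 = 0.112759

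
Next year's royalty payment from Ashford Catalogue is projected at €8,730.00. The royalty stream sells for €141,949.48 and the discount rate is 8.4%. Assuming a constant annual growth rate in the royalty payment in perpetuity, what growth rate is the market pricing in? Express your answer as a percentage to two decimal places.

P = D₁/(r−g) ⇒ g = r − D₁/P = 0.084 − €8,730.00/€141,949.48 = 0.022499

2.25%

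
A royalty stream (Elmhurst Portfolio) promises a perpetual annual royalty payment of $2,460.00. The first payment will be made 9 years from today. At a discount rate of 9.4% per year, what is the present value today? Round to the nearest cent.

Value at end of year 8: C / r = $2,460.00 / 0.094 = $26,170.2128
Discount to today: PV = $26,170.2128 / (1 + 0.094)^8 = $26,170.2128 / 2.051817 = $12,754.65

$12754.65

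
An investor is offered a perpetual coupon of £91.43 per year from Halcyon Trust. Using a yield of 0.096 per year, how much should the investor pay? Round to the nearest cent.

£952.40

Level perpetuity: PV = C / r = £91.43 / 0.096 = £952.40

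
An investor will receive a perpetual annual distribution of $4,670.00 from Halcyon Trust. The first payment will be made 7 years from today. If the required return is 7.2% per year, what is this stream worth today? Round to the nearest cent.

Value at end of year 6: C / r = $4,670.00 / 0.072 = $64,861.1111
Discount to today: PV = $64,861.1111 / (1 + 0.072)^6 = $64,861.1111 / 1.517640 = $42,738.15

$42738.15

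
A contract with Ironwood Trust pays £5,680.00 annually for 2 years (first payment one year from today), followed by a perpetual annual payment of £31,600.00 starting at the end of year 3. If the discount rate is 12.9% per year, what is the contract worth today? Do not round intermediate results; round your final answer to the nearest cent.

PV of 2-year annuity: £5,680.00 × [1 − (1+0.129)^−2] / 0.129 = 9487.15756
Perpetuity value at year 2: £31,600.00 / 0.129 = 244961.24031
PV of perpetuity: 244961.24031 / (1+0.129)^2 = 192180.57501
Total PV = 9487.15756 + 192180.57501 = 201667.73257

£201667.73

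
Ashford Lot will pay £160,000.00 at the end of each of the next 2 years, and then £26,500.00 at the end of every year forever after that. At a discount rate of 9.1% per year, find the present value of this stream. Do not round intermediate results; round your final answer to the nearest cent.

PV of 2-year annuity: £160,000.00 × [1 − (1+0.091)^−2] / 0.091 = 281076.48530
Perpetuity value at year 2: £26,500.00 / 0.091 = 291208.79121
PV of perpetuity: 291208.79121 / (1+0.091)^2 = 244655.49833
Total PV = 281076.48530 + 244655.49833 = 525731.98363

£525731.98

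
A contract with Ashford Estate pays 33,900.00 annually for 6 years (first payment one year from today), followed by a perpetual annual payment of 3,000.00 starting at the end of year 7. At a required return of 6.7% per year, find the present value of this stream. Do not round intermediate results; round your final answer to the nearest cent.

193436.23

PV of 6-year annuity: 33,900.00 × [1 − (1+0.067)^−6] / 0.067 = 163093.12944
Perpetuity value at year 6: 3,000.00 / 0.067 = 44776.11940
PV of perpetuity: 44776.11940 / (1+0.067)^6 = 30343.09910
Total PV = 163093.12944 + 30343.09910 = 193436.22854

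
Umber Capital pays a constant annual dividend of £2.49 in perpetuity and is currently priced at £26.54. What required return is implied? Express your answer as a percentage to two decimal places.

P = C/r ⇒ r = C/P = £2.49/£26.54 = 0.093821

9.38%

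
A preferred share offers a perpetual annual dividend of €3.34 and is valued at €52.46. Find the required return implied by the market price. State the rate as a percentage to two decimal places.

6.37%

P = C/r ⇒ r = C/P = €3.34/€52.46 = 0.063668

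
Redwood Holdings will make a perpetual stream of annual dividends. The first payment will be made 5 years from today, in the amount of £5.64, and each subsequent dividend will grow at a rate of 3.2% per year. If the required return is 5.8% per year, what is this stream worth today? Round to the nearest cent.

£173.13

Value at end of year 4: C₁ / (r − g) = £5.64 / (0.058 − 0.032) = £216.9231
Discount to today: PV = £216.9231 / (1 + 0.058)^4 = £216.9231 / 1.252976 = £173.13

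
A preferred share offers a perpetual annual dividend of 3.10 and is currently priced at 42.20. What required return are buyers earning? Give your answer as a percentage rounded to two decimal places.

7.35%

P = C/r ⇒ r = C/P = 3.10/42.20 = 0.073460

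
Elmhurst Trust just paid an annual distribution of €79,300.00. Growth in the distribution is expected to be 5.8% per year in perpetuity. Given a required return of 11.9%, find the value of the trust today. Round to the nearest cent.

€1375400.00

D₁ = D₀ × (1 + g) = €79,300.00 × 1.058 = €83,899.4000
Growing perpetuity: P = D₁ / (r − g) = €83,899.4000 / (0.119 − 0.058) = €1,375,400.00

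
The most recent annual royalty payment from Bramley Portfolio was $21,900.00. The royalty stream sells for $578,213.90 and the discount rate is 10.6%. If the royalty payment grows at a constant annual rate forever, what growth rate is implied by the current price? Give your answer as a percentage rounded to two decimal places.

6.56%

P = D₀(1+g)/(r−g) ⇒ P(r−g) = D₀(1+g) ⇒ g(P+D₀) = P·r − D₀
g = (P·r − D₀)/(P + D₀) = ($578,213.90×0.106 − $21,900.00) / ($578,213.90 + $21,900.00) = 0.065639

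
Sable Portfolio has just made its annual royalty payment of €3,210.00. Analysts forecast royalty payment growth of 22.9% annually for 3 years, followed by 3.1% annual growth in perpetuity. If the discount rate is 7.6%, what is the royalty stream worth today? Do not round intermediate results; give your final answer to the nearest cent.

D_1 = 3945.09000
D_2 = 4848.51561
D_3 = 5958.82568
Terminal value at year 3: TV = D_3×(1+g_2)/(r−g_2) = 6143.54928/0.045 = 136523.31735
P_0 = D_1/(1+r)^1 + D_2/(1+r)^2 + D_3/(1+r)^3 + TV/(1+r)^3
    = 3666.44052 + 4187.78383 + 4783.25867 + 109589.77079 = 122227.25380

€122227.25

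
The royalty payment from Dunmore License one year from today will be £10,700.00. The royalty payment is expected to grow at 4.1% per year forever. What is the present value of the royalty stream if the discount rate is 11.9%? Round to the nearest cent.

£137179.49

Growing perpetuity: P = D₁ / (r − g) = £10,700.0000 / (0.119 − 0.041) = £137,179.49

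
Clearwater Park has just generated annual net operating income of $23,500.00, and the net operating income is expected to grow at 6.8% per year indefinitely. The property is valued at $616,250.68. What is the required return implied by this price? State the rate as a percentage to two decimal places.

10.87%

D₁ = $23,500.00 × 1.068 = $25,098.0000
P = D₁/(r − g) ⇒ r = D₁/P + g = $25,098.0000/$616,250.68 + 0.068 = 0.040727 + 0.068 = 0.108727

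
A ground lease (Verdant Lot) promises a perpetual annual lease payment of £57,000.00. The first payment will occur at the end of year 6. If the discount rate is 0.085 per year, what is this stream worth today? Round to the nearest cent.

£445971.64

Value at end of year 5: C / r = £57,000.00 / 0.085 = £670,588.2353
Discount to today: PV = £670,588.2353 / (1 + 0.085)^5 = £670,588.2353 / 1.503657 = £445,971.64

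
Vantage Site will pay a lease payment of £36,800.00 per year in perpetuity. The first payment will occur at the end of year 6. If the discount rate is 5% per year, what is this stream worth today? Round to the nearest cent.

£576675.26

Value at end of year 5: C / r = £36,800.00 / 0.05 = £736,000.0000
Discount to today: PV = £736,000.0000 / (1 + 0.05)^5 = £736,000.0000 / 1.276282 = £576,675.26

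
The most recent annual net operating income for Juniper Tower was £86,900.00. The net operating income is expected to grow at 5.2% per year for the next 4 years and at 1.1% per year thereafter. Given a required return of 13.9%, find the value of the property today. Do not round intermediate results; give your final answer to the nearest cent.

£785595.28

D_1 = 91418.80000
D_2 = 96172.57760
D_3 = 101173.55164
D_4 = 106434.57632
Terminal value at year 4: TV = D_4×(1+g_2)/(r−g_2) = 107605.35666/0.128 = 840666.84890
P_0 = D_1/(1+r)^1 + D_2/(1+r)^2 + D_3/(1+r)^3 + D_4/(1+r)^4 + TV/(1+r)^4
    = 80262.33538 + 74131.67412 + 68469.28988 + 63239.41436 + 499492.56184 = 785595.27558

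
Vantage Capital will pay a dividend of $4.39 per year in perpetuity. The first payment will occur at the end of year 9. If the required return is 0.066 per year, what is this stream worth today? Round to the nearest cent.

$39.89

Value at end of year 8: C / r = $4.39 / 0.066 = $66.5152
Discount to today: PV = $66.5152 / (1 + 0.066)^8 = $66.5152 / 1.667468 = $39.89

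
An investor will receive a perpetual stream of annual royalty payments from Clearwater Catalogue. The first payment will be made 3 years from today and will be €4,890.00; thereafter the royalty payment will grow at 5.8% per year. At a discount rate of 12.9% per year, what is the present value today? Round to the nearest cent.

Value at end of year 2: C₁ / (r − g) = €4,890.00 / (0.129 − 0.058) = €68,873.2394
Discount to today: PV = €68,873.2394 / (1 + 0.129)^2 = €68,873.2394 / 1.274641 = €54,033.44

€54033.44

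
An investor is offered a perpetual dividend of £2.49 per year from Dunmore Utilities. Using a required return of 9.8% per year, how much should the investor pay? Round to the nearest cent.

Level perpetuity: PV = C / r = £2.49 / 0.098 = £25.41

£25.41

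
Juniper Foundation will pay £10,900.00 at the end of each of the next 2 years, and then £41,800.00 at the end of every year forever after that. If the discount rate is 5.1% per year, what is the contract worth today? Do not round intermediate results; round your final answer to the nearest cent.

PV of 2-year annuity: £10,900.00 × [1 − (1+0.051)^−2] / 0.051 = 20238.89169
Perpetuity value at year 2: £41,800.00 / 0.051 = 819607.84314
PV of perpetuity: 819607.84314 / (1+0.051)^2 = 741994.47867
Total PV = 20238.89169 + 741994.47867 = 762233.37036

£762233.37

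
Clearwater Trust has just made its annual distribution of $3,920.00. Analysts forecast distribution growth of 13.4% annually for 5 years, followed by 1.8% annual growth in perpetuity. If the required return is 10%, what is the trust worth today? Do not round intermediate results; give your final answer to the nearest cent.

D_1 = 4445.28000
D_2 = 5040.94752
D_3 = 5716.43449
D_4 = 6482.43671
D_5 = 7351.08323
Terminal value at year 5: TV = D_5×(1+g_2)/(r−g_2) = 7483.40273/0.082 = 91261.00886
P_0 = D_1/(1+r)^1 + D_2/(1+r)^2 + D_3/(1+r)^3 + D_4/(1+r)^4 + D_5/(1+r)^5 + TV/(1+r)^5
    = 4041.16364 + 4166.07233 + 4294.84184 + 4427.59150 + 4564.44432 + 56665.90636 = 78160.01999

$78160.02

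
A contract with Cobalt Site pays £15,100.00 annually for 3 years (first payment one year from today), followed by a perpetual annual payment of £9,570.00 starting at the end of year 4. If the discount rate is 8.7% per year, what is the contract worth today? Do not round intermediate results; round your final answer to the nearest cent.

PV of 3-year annuity: £15,100.00 × [1 − (1+0.087)^−3] / 0.087 = 38427.83988
Perpetuity value at year 3: £9,570.00 / 0.087 = 110000.00000
PV of perpetuity: 110000.00000 / (1+0.087)^3 = 85645.40214
Total PV = 38427.83988 + 85645.40214 = 124073.24202

£124073.24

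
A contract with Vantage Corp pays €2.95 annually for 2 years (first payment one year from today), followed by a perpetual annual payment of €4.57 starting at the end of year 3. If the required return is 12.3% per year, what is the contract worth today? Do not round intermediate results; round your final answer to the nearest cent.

€34.43

PV of 2-year annuity: €2.95 × [1 − (1+0.123)^−2] / 0.123 = 4.96607
Perpetuity value at year 2: €4.57 / 0.123 = 37.15447
PV of perpetuity: 37.15447 / (1+0.123)^2 = 29.46128
Total PV = 4.96607 + 29.46128 = 34.42734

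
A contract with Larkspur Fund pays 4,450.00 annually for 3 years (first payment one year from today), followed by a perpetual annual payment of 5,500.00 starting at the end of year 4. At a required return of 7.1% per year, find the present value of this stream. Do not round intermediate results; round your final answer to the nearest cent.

74714.28

PV of 3-year annuity: 4,450.00 × [1 − (1+0.071)^−3] / 0.071 = 11656.90270
Perpetuity value at year 3: 5,500.00 / 0.071 = 77464.78873
PV of perpetuity: 77464.78873 / (1+0.071)^3 = 63057.38090
Total PV = 11656.90270 + 63057.38090 = 74714.28360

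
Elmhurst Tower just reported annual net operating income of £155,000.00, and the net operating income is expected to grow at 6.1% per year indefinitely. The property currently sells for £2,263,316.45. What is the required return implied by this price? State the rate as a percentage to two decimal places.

13.37%

D₁ = £155,000.00 × 1.061 = £164,455.0000
P = D₁/(r − g) ⇒ r = D₁/P + g = £164,455.0000/£2,263,316.45 + 0.061 = 0.072661 + 0.061 = 0.133661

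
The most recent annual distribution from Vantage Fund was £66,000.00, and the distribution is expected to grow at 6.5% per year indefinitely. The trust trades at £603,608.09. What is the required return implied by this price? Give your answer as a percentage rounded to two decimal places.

D₁ = £66,000.00 × 1.065 = £70,290.0000
P = D₁/(r − g) ⇒ r = D₁/P + g = £70,290.0000/£603,608.09 + 0.065 = 0.116450 + 0.065 = 0.181450

18.14%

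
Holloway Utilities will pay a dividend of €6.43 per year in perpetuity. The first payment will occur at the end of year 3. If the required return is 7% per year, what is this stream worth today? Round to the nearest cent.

€80.23

Value at end of year 2: C / r = €6.43 / 0.07 = €91.8571
Discount to today: PV = €91.8571 / (1 + 0.07)^2 = €91.8571 / 1.144900 = €80.23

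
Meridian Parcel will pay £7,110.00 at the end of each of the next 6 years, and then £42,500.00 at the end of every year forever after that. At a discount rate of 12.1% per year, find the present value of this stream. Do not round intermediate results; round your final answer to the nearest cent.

PV of 6-year annuity: £7,110.00 × [1 − (1+0.121)^−6] / 0.121 = 29149.50236
Perpetuity value at year 6: £42,500.00 / 0.121 = 351239.66942
PV of perpetuity: 351239.66942 / (1+0.121)^6 = 176998.62157
Total PV = 29149.50236 + 176998.62157 = 206148.12392

£206148.12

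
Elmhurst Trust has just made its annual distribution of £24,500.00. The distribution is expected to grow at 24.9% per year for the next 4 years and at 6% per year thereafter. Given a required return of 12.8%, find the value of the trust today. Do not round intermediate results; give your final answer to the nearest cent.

£701339.88

D_1 = 30600.50000
D_2 = 38220.02450
D_3 = 47736.81060
D_4 = 59623.27644
Terminal value at year 4: TV = D_4×(1+g_2)/(r−g_2) = 63200.67303/0.068 = 929421.66215
P_0 = D_1/(1+r)^1 + D_2/(1+r)^2 + D_3/(1+r)^3 + D_4/(1+r)^4 + TV/(1+r)^4
    = 27128.10284 + 30038.12096 + 33260.29528 + 36828.11065 + 574085.25419 = 701339.88391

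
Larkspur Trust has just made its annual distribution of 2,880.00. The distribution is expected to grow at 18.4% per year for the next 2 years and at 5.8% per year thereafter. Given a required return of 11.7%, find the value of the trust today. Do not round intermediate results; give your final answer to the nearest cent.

64314.68

D_1 = 3409.92000
D_2 = 4037.34528
Terminal value at year 2: TV = D_2×(1+g_2)/(r−g_2) = 4271.51131/0.059 = 72398.49672
P_0 = D_1/(1+r)^1 + D_2/(1+r)^2 + TV/(1+r)^2
    = 3052.74843 + 3235.85868 + 58026.07598 = 64314.68309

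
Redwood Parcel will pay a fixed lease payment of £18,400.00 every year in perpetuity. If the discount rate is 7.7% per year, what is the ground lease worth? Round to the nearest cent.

Level perpetuity: PV = C / r = £18,400.00 / 0.077 = £238,961.04

£238961.04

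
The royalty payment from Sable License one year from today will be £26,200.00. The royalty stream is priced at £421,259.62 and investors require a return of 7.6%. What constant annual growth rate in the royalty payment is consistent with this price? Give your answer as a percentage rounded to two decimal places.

P = D₁/(r−g) ⇒ g = r − D₁/P = 0.076 − £26,200.00/£421,259.62 = 0.013806

1.38%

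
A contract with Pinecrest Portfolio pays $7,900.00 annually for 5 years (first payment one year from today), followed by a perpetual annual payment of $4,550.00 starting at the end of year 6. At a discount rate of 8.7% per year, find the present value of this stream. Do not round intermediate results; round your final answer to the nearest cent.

PV of 5-year annuity: $7,900.00 × [1 − (1+0.087)^−5] / 0.087 = 30968.93323
Perpetuity value at year 5: $4,550.00 / 0.087 = 52298.85057
PV of perpetuity: 52298.85057 / (1+0.087)^5 = 34462.31308
Total PV = 30968.93323 + 34462.31308 = 65431.24631

$65431.25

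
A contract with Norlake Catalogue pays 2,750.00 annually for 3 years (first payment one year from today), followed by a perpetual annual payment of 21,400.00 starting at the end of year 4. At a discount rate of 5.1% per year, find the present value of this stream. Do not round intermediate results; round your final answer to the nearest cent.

368914.29

PV of 3-year annuity: 2,750.00 × [1 − (1+0.051)^−3] / 0.051 = 7474.92141
Perpetuity value at year 3: 21,400.00 / 0.051 = 419607.84314
PV of perpetuity: 419607.84314 / (1+0.051)^3 = 361439.36382
Total PV = 7474.92141 + 361439.36382 = 368914.28523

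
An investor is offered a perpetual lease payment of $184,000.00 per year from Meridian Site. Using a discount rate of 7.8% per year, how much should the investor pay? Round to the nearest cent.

$2358974.36

Level perpetuity: PV = C / r = $184,000.00 / 0.078 = $2,358,974.36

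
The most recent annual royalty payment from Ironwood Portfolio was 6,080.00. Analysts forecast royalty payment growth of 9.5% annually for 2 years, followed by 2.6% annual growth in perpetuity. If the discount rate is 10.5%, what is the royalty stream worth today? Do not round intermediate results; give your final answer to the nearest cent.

D_1 = 6657.60000
D_2 = 7290.07200
Terminal value at year 2: TV = D_2×(1+g_2)/(r−g_2) = 7479.61387/0.079 = 94678.65661
P_0 = D_1/(1+r)^1 + D_2/(1+r)^2 + TV/(1+r)^2
    = 6024.97738 + 5970.45269 + 77540.30966 = 89535.73973

89535.74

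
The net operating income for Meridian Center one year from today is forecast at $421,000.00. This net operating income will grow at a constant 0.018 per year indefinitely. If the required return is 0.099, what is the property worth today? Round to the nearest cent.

Growing perpetuity: P = D₁ / (r − g) = $421,000.0000 / (0.099 − 0.018) = $5,197,530.86

$5197530.86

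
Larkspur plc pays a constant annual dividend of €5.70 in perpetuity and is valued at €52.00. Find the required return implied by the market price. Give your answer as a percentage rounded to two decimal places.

P = C/r ⇒ r = C/P = €5.70/€52.00 = 0.109615

10.96%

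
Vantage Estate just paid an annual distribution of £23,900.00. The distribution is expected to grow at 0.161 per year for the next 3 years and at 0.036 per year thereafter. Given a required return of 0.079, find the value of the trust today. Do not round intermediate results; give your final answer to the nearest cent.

£800494.67

D_1 = 27747.90000
D_2 = 32215.31190
D_3 = 37401.97712
Terminal value at year 3: TV = D_3×(1+g_2)/(r−g_2) = 38748.44829/0.043 = 901126.70447
P_0 = D_1/(1+r)^1 + D_2/(1+r)^2 + D_3/(1+r)^3 + TV/(1+r)^3
    = 25716.31140 + 27670.65573 + 29773.52299 + 717334.18177 = 800494.67189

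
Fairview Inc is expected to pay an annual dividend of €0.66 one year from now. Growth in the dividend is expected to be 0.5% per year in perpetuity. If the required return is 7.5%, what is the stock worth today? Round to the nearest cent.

Growing perpetuity: P = D₁ / (r − g) = €0.6600 / (0.075 − 0.005) = €9.43

€9.43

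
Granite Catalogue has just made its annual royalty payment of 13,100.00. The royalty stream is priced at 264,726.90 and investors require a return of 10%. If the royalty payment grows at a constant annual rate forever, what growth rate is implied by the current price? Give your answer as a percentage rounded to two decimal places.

P = D₀(1+g)/(r−g) ⇒ P(r−g) = D₀(1+g) ⇒ g(P+D₀) = P·r − D₀
g = (P·r − D₀)/(P + D₀) = (264,726.90×0.1 − 13,100.00) / (264,726.90 + 13,100.00) = 0.048133

4.81%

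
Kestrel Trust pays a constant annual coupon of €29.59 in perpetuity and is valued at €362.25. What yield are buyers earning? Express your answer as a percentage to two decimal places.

8.17%

P = C/r ⇒ r = C/P = €29.59/€362.25 = 0.081684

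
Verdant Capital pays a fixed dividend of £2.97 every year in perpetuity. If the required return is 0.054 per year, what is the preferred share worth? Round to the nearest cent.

£55.00

Level perpetuity: PV = C / r = £2.97 / 0.054 = £55.00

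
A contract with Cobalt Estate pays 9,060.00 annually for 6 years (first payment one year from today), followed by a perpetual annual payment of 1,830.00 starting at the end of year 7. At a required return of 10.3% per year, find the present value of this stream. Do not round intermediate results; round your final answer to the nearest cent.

PV of 6-year annuity: 9,060.00 × [1 − (1+0.103)^−6] / 0.103 = 39114.16480
Perpetuity value at year 6: 1,830.00 / 0.103 = 17766.99029
PV of perpetuity: 17766.99029 / (1+0.103)^6 = 9866.44707
Total PV = 39114.16480 + 9866.44707 = 48980.61187

48980.61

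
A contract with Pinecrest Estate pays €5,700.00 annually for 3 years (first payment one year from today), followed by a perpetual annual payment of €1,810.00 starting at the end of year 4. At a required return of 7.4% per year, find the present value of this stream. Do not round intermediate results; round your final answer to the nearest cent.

€34593.90

PV of 3-year annuity: €5,700.00 × [1 − (1+0.074)^−3] / 0.074 = 14849.95142
Perpetuity value at year 3: €1,810.00 / 0.074 = 24459.45946
PV of perpetuity: 24459.45946 / (1+0.074)^3 = 19743.94857
Total PV = 14849.95142 + 19743.94857 = 34593.89999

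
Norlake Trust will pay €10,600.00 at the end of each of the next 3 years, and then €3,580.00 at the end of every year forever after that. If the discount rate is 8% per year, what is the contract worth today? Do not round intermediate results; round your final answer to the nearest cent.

PV of 3-year annuity: €10,600.00 × [1 − (1+0.08)^−3] / 0.08 = 27317.22806
Perpetuity value at year 3: €3,580.00 / 0.08 = 44750.00000
PV of perpetuity: 44750.00000 / (1+0.08)^3 = 35523.99279
Total PV = 27317.22806 + 35523.99279 = 62841.22085

€62841.22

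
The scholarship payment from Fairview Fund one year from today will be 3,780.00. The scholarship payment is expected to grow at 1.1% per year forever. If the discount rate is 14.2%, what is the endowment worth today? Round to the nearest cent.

Growing perpetuity: P = D₁ / (r − g) = 3,780.0000 / (0.142 − 0.011) = 28,854.96

28854.96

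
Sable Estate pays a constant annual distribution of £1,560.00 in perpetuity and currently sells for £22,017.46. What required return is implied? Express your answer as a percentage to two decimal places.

7.09%

P = C/r ⇒ r = C/P = £1,560.00/£22,017.46 = 0.070853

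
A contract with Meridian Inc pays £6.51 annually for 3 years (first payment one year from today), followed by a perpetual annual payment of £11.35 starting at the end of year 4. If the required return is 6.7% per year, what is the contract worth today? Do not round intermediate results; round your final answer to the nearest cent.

PV of 3-year annuity: £6.51 × [1 − (1+0.067)^−3] / 0.067 = 17.17837
Perpetuity value at year 3: £11.35 / 0.067 = 169.40299
PV of perpetuity: 169.40299 / (1+0.067)^3 = 139.45298
Total PV = 17.17837 + 139.45298 = 156.63135

£156.63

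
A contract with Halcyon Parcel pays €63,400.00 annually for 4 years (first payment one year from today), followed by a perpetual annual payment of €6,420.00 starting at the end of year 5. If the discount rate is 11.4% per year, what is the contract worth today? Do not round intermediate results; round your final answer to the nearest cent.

PV of 4-year annuity: €63,400.00 × [1 − (1+0.114)^−4] / 0.114 = 195026.91853
Perpetuity value at year 4: €6,420.00 / 0.114 = 56315.78947
PV of perpetuity: 56315.78947 / (1+0.114)^4 = 36567.00687
Total PV = 195026.91853 + 36567.00687 = 231593.92540

€231593.93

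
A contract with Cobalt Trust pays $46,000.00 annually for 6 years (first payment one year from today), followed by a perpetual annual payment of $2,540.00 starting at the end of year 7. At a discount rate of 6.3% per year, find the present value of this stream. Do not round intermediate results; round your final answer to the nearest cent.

PV of 6-year annuity: $46,000.00 × [1 − (1+0.063)^−6] / 0.063 = 224080.45419
Perpetuity value at year 6: $2,540.00 / 0.063 = 40317.46032
PV of perpetuity: 40317.46032 / (1+0.063)^6 = 27944.32219
Total PV = 224080.45419 + 27944.32219 = 252024.77638

$252024.78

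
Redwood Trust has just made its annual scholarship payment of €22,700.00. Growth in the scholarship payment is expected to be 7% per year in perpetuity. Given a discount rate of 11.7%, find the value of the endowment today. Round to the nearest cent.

D₁ = D₀ × (1 + g) = €22,700.00 × 1.07 = €24,289.0000
Growing perpetuity: P = D₁ / (r − g) = €24,289.0000 / (0.117 − 0.07) = €516,787.23

€516787.23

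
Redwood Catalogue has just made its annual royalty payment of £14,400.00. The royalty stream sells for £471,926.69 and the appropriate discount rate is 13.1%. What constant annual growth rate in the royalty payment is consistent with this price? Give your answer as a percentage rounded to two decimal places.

P = D₀(1+g)/(r−g) ⇒ P(r−g) = D₀(1+g) ⇒ g(P+D₀) = P·r − D₀
g = (P·r − D₀)/(P + D₀) = (£471,926.69×0.131 − £14,400.00) / (£471,926.69 + £14,400.00) = 0.097511

9.75%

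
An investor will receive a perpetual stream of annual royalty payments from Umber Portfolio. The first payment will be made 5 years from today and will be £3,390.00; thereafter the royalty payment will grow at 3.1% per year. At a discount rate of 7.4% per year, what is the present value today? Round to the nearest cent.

Value at end of year 4: C₁ / (r − g) = £3,390.00 / (0.074 − 0.031) = £78,837.2093
Discount to today: PV = £78,837.2093 / (1 + 0.074)^4 = £78,837.2093 / 1.330507 = £59,253.51

£59253.51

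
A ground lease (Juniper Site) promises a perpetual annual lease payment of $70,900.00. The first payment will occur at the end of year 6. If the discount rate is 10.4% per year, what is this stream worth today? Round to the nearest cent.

$415688.04

Value at end of year 5: C / r = $70,900.00 / 0.104 = $681,730.7692
Discount to today: PV = $681,730.7692 / (1 + 0.104)^5 = $681,730.7692 / 1.640006 = $415,688.04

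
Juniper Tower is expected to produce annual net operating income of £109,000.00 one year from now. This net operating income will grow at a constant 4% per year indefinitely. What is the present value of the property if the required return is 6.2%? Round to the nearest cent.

Growing perpetuity: P = D₁ / (r − g) = £109,000.0000 / (0.062 − 0.04) = £4,954,545.45

£4954545.45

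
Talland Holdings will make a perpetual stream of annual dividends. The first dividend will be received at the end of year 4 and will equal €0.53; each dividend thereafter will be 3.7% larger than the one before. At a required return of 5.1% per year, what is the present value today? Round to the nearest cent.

€32.61

Value at end of year 3: C₁ / (r − g) = €0.53 / (0.051 − 0.037) = €37.8571
Discount to today: PV = €37.8571 / (1 + 0.051)^3 = €37.8571 / 1.160936 = €32.61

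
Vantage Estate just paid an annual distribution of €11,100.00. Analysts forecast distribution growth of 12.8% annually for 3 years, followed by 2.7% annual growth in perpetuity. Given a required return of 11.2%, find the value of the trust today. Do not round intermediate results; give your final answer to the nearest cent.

D_1 = 12520.80000
D_2 = 14123.46240
D_3 = 15931.26559
Terminal value at year 3: TV = D_3×(1+g_2)/(r−g_2) = 16361.40976/0.085 = 192487.17362
P_0 = D_1/(1+r)^1 + D_2/(1+r)^2 + D_3/(1+r)^3 + TV/(1+r)^3
    = 11259.71223 + 11421.72248 + 11586.06381 + 139986.91214 = 174254.41065

€174254.41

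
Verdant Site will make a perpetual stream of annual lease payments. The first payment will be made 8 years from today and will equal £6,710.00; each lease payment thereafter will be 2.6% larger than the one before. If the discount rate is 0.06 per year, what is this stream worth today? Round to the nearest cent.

Value at end of year 7: C₁ / (r − g) = £6,710.00 / (0.06 − 0.026) = £197,352.9412
Discount to today: PV = £197,352.9412 / (1 + 0.06)^7 = £197,352.9412 / 1.503630 = £131,250.98

£131250.98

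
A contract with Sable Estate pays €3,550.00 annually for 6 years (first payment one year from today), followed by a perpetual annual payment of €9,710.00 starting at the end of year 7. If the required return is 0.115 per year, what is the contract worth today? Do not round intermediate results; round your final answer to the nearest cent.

€58745.77

PV of 6-year annuity: €3,550.00 × [1 − (1+0.115)^−6] / 0.115 = 14804.54382
Perpetuity value at year 6: €9,710.00 / 0.115 = 84434.78261
PV of perpetuity: 84434.78261 / (1+0.115)^6 = 43941.22755
Total PV = 14804.54382 + 43941.22755 = 58745.77136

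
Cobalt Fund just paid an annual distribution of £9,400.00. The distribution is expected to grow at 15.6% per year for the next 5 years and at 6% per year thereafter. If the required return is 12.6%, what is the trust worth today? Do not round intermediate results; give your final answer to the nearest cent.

£223074.51

D_1 = 10866.40000
D_2 = 12561.55840
D_3 = 14521.16151
D_4 = 16786.46271
D_5 = 19405.15089
Terminal value at year 5: TV = D_5×(1+g_2)/(r−g_2) = 20569.45994/0.066 = 311658.48396
P_0 = D_1/(1+r)^1 + D_2/(1+r)^2 + D_3/(1+r)^3 + D_4/(1+r)^4 + D_5/(1+r)^5 + TV/(1+r)^5
    = 9650.44405 + 9907.56068 + 10171.52766 + 10442.52751 + 10720.74760 + 172181.70387 = 223074.51135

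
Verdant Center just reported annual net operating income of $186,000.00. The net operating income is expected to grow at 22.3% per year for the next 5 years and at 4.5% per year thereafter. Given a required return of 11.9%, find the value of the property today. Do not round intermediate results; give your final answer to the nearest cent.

$5319943.35

D_1 = 227478.00000
D_2 = 278205.59400
D_3 = 340245.44146
D_4 = 416120.17491
D_5 = 508914.97391
Terminal value at year 5: TV = D_5×(1+g_2)/(r−g_2) = 531816.14774/0.074 = 7186704.69917
P_0 = D_1/(1+r)^1 + D_2/(1+r)^2 + D_3/(1+r)^3 + D_4/(1+r)^4 + D_5/(1+r)^5 + TV/(1+r)^5
    = 203286.86327 + 222180.36978 + 242829.84114 + 265398.47696 + 290064.64461 + 4096183.15700 = 5319943.35276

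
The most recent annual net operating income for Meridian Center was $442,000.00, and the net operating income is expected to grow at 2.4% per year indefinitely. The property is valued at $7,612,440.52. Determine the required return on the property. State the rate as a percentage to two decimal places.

D₁ = $442,000.00 × 1.024 = $452,608.0000
P = D₁/(r − g) ⇒ r = D₁/P + g = $452,608.0000/$7,612,440.52 + 0.024 = 0.059456 + 0.024 = 0.083456

8.35%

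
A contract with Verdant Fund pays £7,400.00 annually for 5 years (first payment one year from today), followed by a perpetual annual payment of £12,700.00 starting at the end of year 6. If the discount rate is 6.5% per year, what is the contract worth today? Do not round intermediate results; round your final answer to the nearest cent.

£173359.51

PV of 5-year annuity: £7,400.00 × [1 − (1+0.065)^−5] / 0.065 = 30752.02784
Perpetuity value at year 5: £12,700.00 / 0.065 = 195384.61538
PV of perpetuity: 195384.61538 / (1+0.065)^5 = 142607.48652
Total PV = 30752.02784 + 142607.48652 = 173359.51436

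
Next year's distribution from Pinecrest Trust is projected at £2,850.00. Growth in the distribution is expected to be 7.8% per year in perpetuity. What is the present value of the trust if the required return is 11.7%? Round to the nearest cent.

Growing perpetuity: P = D₁ / (r − g) = £2,850.0000 / (0.117 − 0.078) = £73,076.92

£73076.92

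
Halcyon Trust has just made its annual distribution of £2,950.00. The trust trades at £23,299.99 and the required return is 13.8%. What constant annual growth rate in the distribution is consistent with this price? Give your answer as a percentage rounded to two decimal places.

1.01%

P = D₀(1+g)/(r−g) ⇒ P(r−g) = D₀(1+g) ⇒ g(P+D₀) = P·r − D₀
g = (P·r − D₀)/(P + D₀) = (£23,299.99×0.138 − £2,950.00) / (£23,299.99 + £2,950.00) = 0.010110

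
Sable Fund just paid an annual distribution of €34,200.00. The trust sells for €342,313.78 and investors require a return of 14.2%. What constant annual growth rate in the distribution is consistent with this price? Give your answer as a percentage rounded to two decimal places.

P = D₀(1+g)/(r−g) ⇒ P(r−g) = D₀(1+g) ⇒ g(P+D₀) = P·r − D₀
g = (P·r − D₀)/(P + D₀) = (€342,313.78×0.142 − €34,200.00) / (€342,313.78 + €34,200.00) = 0.038268

3.83%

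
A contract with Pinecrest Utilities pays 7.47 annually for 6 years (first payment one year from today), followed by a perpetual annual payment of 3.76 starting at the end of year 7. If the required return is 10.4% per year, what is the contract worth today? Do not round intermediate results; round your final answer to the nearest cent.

52.12

PV of 6-year annuity: 7.47 × [1 − (1+0.104)^−6] / 0.104 = 32.15595
Perpetuity value at year 6: 3.76 / 0.104 = 36.15385
PV of perpetuity: 36.15385 / (1+0.104)^6 = 19.96825
Total PV = 32.15595 + 19.96825 = 52.12421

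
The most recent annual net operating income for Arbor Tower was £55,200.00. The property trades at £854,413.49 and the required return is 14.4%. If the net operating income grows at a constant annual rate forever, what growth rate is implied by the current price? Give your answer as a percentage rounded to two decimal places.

7.46%

P = D₀(1+g)/(r−g) ⇒ P(r−g) = D₀(1+g) ⇒ g(P+D₀) = P·r − D₀
g = (P·r − D₀)/(P + D₀) = (£854,413.49×0.144 − £55,200.00) / (£854,413.49 + £55,200.00) = 0.074576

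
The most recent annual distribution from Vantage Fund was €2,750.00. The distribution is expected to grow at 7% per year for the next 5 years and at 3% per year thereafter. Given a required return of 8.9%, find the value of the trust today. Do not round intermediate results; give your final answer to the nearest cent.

D_1 = 2942.50000
D_2 = 3148.47500
D_3 = 3368.86825
D_4 = 3604.68903
D_5 = 3857.01726
Terminal value at year 5: TV = D_5×(1+g_2)/(r−g_2) = 3972.72778/0.059 = 67334.36911
P_0 = D_1/(1+r)^1 + D_2/(1+r)^2 + D_3/(1+r)^3 + D_4/(1+r)^4 + D_5/(1+r)^5 + TV/(1+r)^5
    = 2702.02020 + 2654.87752 + 2608.55734 + 2563.04532 + 2518.32736 + 43964.01998 = 57010.84771

€57010.85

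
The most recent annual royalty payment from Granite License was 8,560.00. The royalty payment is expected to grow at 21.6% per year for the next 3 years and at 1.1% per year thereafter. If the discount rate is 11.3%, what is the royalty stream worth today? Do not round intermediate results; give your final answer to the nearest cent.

141380.10

D_1 = 10408.96000
D_2 = 12657.29536
D_3 = 15391.27116
Terminal value at year 3: TV = D_3×(1+g_2)/(r−g_2) = 15560.57514/0.102 = 152554.65824
P_0 = D_1/(1+r)^1 + D_2/(1+r)^2 + D_3/(1+r)^3 + TV/(1+r)^3
    = 9352.16532 + 10217.63974 + 11163.20748 + 110647.08587 = 141380.09840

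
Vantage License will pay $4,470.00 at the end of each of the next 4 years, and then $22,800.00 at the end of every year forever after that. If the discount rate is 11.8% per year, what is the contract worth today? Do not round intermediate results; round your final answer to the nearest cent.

$137310.40

PV of 4-year annuity: $4,470.00 × [1 − (1+0.118)^−4] / 0.118 = 13634.33979
Perpetuity value at year 4: $22,800.00 / 0.118 = 193220.33898
PV of perpetuity: 193220.33898 / (1+0.118)^4 = 123676.05550
Total PV = 13634.33979 + 123676.05550 = 137310.39529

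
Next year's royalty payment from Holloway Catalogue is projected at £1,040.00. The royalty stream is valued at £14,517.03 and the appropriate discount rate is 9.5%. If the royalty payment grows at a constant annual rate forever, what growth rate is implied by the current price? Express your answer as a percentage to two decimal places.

P = D₁/(r−g) ⇒ g = r − D₁/P = 0.095 − £1,040.00/£14,517.03 = 0.023360

2.34%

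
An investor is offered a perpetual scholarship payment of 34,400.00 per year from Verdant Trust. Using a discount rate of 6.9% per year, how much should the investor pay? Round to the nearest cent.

Level perpetuity: PV = C / r = 34,400.00 / 0.069 = 498,550.72

498550.72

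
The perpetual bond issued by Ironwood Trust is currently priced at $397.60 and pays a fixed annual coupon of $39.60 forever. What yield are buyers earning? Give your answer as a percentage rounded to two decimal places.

9.96%

P = C/r ⇒ r = C/P = $39.60/$397.60 = 0.099598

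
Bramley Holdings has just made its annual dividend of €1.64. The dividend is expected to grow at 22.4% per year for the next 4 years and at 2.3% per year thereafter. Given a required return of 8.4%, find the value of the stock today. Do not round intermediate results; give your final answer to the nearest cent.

D_1 = 2.00736
D_2 = 2.45701
D_3 = 3.00738
D_4 = 3.68103
Terminal value at year 4: TV = D_4×(1+g_2)/(r−g_2) = 3.76570/0.061 = 61.73271
P_0 = D_1/(1+r)^1 + D_2/(1+r)^2 + D_3/(1+r)^3 + D_4/(1+r)^4 + TV/(1+r)^4
    = 1.85181 + 2.09097 + 2.36102 + 2.66595 + 44.70933 = 53.67909

€53.68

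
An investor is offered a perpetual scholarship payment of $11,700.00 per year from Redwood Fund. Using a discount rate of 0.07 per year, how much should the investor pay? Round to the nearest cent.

Level perpetuity: PV = C / r = $11,700.00 / 0.07 = $167,142.86

$167142.86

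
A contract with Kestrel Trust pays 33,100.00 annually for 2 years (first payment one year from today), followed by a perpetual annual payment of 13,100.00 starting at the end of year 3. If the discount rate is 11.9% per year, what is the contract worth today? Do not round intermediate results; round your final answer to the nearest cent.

PV of 2-year annuity: 33,100.00 × [1 − (1+0.119)^−2] / 0.119 = 56014.28251
Perpetuity value at year 2: 13,100.00 / 0.119 = 110084.03361
PV of perpetuity: 110084.03361 / (1+0.119)^2 = 87915.23903
Total PV = 56014.28251 + 87915.23903 = 143929.52153

143929.52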